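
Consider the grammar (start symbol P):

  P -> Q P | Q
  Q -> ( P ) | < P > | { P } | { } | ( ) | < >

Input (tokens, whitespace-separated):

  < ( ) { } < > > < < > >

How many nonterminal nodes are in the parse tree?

[P [Q < [P [Q ( )] [P [Q { }] [P [Q < >]]]] >] [P [Q < [P [Q < >]] >]]]

12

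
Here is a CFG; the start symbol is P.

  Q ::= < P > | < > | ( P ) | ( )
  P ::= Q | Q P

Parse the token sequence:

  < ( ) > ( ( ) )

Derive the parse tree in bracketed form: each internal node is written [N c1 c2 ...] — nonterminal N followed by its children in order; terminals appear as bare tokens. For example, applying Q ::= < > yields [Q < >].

P
Q P
< P > P
< Q > P
< ( ) > P
< ( ) > Q
< ( ) > ( P )
< ( ) > ( Q )
< ( ) > ( ( ) )

[P [Q < [P [Q ( )]] >] [P [Q ( [P [Q ( )]] )]]]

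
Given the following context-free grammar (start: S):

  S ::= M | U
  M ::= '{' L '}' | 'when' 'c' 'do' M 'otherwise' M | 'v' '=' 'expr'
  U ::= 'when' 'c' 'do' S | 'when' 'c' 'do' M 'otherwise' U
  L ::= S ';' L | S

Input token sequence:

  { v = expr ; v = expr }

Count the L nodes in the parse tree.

2

[S [M { [L [S [M v = expr]] ; [L [S [M v = expr]]]] }]]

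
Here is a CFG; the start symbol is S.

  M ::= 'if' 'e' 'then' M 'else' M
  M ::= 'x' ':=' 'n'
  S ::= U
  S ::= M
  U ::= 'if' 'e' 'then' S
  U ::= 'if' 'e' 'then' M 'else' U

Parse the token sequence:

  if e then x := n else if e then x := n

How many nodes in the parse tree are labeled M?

2

[S [U if e then [M x := n] else [U if e then [S [M x := n]]]]]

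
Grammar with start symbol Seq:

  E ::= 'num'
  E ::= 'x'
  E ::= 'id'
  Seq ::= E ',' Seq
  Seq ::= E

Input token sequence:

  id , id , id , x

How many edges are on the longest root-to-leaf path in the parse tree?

[Seq [E id] , [Seq [E id] , [Seq [E id] , [Seq [E x]]]]]

5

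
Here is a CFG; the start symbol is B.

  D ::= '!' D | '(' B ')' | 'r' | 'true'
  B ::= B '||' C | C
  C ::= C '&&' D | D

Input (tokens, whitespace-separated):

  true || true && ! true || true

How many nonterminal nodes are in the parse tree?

[B [B [B [C [D true]]] || [C [C [D true]] && [D ! [D true]]]] || [C [D true]]]

12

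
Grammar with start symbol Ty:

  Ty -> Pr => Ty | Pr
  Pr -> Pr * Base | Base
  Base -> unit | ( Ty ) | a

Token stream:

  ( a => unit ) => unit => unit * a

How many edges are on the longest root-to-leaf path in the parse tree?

[Ty [Pr [Base ( [Ty [Pr [Base a]] => [Ty [Pr [Base unit]]]] )]] => [Ty [Pr [Base unit]] => [Ty [Pr [Pr [Base unit]] * [Base a]]]]]

7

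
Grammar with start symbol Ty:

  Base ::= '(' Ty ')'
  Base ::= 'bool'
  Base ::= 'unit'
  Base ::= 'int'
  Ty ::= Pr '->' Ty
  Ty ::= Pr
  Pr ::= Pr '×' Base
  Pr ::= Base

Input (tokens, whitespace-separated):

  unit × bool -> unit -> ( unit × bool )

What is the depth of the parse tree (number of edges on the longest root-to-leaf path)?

[Ty [Pr [Pr [Base unit]] × [Base bool]] -> [Ty [Pr [Base unit]] -> [Ty [Pr [Base ( [Ty [Pr [Pr [Base unit]] × [Base bool]]] )]]]]]

9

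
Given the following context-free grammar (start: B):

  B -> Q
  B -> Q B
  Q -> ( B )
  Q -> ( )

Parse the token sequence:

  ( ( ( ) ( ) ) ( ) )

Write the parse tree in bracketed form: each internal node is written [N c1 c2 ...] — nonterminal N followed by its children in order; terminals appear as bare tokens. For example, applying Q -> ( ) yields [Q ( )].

[B [Q ( [B [Q ( [B [Q ( )] [B [Q ( )]]] )] [B [Q ( )]]] )]]

B
Q
( B )
( Q B )
( ( B ) B )
( ( Q B ) B )
( ( ( ) B ) B )
( ( ( ) Q ) B )
( ( ( ) ( ) ) B )
( ( ( ) ( ) ) Q )
( ( ( ) ( ) ) ( ) )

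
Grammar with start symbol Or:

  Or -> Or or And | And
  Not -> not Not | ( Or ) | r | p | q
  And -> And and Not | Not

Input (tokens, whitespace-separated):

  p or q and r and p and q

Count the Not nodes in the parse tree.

5

[Or [Or [And [Not p]]] or [And [And [And [And [Not q]] and [Not r]] and [Not p]] and [Not q]]]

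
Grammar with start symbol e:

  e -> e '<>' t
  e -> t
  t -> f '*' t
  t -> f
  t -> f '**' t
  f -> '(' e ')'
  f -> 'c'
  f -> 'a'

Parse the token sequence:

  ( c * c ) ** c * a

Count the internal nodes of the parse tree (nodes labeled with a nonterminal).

12

[e [t [f ( [e [t [f c] * [t [f c]]]] )] ** [t [f c] * [t [f a]]]]]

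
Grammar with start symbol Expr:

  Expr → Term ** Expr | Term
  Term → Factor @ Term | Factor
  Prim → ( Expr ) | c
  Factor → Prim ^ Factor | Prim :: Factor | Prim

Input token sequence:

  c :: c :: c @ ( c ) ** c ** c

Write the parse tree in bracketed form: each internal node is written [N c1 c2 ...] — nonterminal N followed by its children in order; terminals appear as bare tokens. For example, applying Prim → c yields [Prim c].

[Expr [Term [Factor [Prim c] :: [Factor [Prim c] :: [Factor [Prim c]]]] @ [Term [Factor [Prim ( [Expr [Term [Factor [Prim c]]]] )]]]] ** [Expr [Term [Factor [Prim c]]] ** [Expr [Term [Factor [Prim c]]]]]]

Expr
Term ** Expr
Factor @ Term ** Expr
Prim :: Factor @ Term ** Expr
c :: Factor @ Term ** Expr
c :: Prim :: Factor @ Term ** Expr
c :: c :: Factor @ Term ** Expr
c :: c :: Prim @ Term ** Expr
c :: c :: c @ Term ** Expr
c :: c :: c @ Factor ** Expr
c :: c :: c @ Prim ** Expr
c :: c :: c @ ( Expr ) ** Expr
c :: c :: c @ ( Term ) ** Expr
c :: c :: c @ ( Factor ) ** Expr
c :: c :: c @ ( Prim ) ** Expr
c :: c :: c @ ( c ) ** Expr
c :: c :: c @ ( c ) ** Term ** Expr
c :: c :: c @ ( c ) ** Factor ** Expr
c :: c :: c @ ( c ) ** Prim ** Expr
c :: c :: c @ ( c ) ** c ** Expr
c :: c :: c @ ( c ) ** c ** Term
c :: c :: c @ ( c ) ** c ** Factor
c :: c :: c @ ( c ) ** c ** Prim
c :: c :: c @ ( c ) ** c ** c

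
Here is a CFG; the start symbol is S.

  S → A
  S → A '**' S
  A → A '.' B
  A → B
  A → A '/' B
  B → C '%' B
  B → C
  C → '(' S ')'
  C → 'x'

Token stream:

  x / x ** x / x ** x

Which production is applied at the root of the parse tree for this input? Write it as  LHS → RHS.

[S [A [A [B [C x]]] / [B [C x]]] ** [S [A [A [B [C x]]] / [B [C x]]] ** [S [A [B [C x]]]]]]

S → A '**' S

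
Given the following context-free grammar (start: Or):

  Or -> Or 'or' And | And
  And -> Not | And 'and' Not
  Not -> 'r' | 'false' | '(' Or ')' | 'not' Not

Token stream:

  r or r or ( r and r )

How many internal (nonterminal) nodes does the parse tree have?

[Or [Or [Or [And [Not r]]] or [And [Not r]]] or [And [Not ( [Or [And [And [Not r]] and [Not r]]] )]]]

14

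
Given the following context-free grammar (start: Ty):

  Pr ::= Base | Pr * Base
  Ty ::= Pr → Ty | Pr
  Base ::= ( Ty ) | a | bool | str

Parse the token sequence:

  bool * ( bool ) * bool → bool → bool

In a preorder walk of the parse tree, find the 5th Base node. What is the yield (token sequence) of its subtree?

bool

[Ty [Pr [Pr [Pr [Base bool]] * [Base ( [Ty [Pr [Base bool]]] )]] * [Base bool]] → [Ty [Pr [Base bool]] → [Ty [Pr [Base bool]]]]]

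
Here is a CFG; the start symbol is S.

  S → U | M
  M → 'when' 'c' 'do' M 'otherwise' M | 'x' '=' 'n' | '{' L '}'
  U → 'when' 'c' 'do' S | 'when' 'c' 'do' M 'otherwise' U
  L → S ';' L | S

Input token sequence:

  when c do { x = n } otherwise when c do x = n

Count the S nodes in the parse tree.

3

[S [U when c do [M { [L [S [M x = n]]] }] otherwise [U when c do [S [M x = n]]]]]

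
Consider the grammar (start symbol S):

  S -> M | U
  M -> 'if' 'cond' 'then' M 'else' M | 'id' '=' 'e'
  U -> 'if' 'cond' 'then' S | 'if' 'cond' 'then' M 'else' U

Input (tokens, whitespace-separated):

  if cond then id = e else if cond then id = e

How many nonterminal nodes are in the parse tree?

6

[S [U if cond then [M id = e] else [U if cond then [S [M id = e]]]]]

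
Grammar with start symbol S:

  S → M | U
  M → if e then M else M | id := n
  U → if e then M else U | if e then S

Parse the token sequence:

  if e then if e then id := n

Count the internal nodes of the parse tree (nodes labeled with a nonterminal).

[S [U if e then [S [U if e then [S [M id := n]]]]]]

6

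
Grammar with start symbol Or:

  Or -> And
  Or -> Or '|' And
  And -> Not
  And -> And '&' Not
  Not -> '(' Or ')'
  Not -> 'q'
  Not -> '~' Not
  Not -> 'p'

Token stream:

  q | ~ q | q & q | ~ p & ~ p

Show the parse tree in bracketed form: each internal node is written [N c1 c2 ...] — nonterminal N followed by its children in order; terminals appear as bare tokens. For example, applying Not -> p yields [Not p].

Or
Or | And
Or | And | And
Or | And | And | And
And | And | And | And
Not | And | And | And
q | And | And | And
q | Not | And | And
q | ~ Not | And | And
q | ~ q | And | And
q | ~ q | And & Not | And
q | ~ q | Not & Not | And
q | ~ q | q & Not | And
q | ~ q | q & q | And
q | ~ q | q & q | And & Not
q | ~ q | q & q | Not & Not
q | ~ q | q & q | ~ Not & Not
q | ~ q | q & q | ~ p & Not
q | ~ q | q & q | ~ p & ~ Not
q | ~ q | q & q | ~ p & ~ p

[Or [Or [Or [Or [And [Not q]]] | [And [Not ~ [Not q]]]] | [And [And [Not q]] & [Not q]]] | [And [And [Not ~ [Not p]]] & [Not ~ [Not p]]]]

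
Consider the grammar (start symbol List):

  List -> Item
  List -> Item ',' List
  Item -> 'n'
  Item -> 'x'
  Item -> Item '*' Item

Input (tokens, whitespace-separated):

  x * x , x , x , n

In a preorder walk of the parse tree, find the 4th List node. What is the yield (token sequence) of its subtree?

n

[List [Item [Item x] * [Item x]] , [List [Item x] , [List [Item x] , [List [Item n]]]]]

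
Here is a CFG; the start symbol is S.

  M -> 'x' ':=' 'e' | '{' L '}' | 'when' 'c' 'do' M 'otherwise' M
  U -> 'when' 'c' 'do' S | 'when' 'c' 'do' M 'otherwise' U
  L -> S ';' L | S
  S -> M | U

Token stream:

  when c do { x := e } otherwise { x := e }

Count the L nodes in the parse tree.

[S [M when c do [M { [L [S [M x := e]]] }] otherwise [M { [L [S [M x := e]]] }]]]

2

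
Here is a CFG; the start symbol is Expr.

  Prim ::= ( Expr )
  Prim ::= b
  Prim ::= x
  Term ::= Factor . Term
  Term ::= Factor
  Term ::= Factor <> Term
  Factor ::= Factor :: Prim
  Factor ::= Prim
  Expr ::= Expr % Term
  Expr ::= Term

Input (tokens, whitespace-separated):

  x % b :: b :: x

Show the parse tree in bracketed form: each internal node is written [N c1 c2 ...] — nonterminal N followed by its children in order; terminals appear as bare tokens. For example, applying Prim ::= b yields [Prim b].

Expr
Expr % Term
Term % Term
Factor % Term
Prim % Term
x % Term
x % Factor
x % Factor :: Prim
x % Factor :: Prim :: Prim
x % Prim :: Prim :: Prim
x % b :: Prim :: Prim
x % b :: b :: Prim
x % b :: b :: x

[Expr [Expr [Term [Factor [Prim x]]]] % [Term [Factor [Factor [Factor [Prim b]] :: [Prim b]] :: [Prim x]]]]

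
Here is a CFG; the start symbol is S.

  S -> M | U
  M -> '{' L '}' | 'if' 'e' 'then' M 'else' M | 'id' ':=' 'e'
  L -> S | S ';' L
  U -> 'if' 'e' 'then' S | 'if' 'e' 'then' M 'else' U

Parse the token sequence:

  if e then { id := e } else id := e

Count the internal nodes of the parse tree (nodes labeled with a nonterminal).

7

[S [M if e then [M { [L [S [M id := e]]] }] else [M id := e]]]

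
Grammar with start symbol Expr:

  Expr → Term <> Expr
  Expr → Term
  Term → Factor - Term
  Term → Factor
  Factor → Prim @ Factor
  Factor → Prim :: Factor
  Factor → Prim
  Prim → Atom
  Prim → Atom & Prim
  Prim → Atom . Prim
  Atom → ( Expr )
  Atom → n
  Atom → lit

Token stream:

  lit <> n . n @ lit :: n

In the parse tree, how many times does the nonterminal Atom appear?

[Expr [Term [Factor [Prim [Atom lit]]]] <> [Expr [Term [Factor [Prim [Atom n] . [Prim [Atom n]]] @ [Factor [Prim [Atom lit]] :: [Factor [Prim [Atom n]]]]]]]]

5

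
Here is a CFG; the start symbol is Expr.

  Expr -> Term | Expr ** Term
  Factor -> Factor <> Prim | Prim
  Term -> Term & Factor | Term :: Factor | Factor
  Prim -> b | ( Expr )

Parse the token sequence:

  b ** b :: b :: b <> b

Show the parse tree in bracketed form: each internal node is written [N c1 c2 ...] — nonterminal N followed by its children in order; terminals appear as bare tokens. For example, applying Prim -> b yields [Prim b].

Expr
Expr ** Term
Term ** Term
Factor ** Term
Prim ** Term
b ** Term
b ** Term :: Factor
b ** Term :: Factor :: Factor
b ** Factor :: Factor :: Factor
b ** Prim :: Factor :: Factor
b ** b :: Factor :: Factor
b ** b :: Prim :: Factor
b ** b :: b :: Factor
b ** b :: b :: Factor <> Prim
b ** b :: b :: Prim <> Prim
b ** b :: b :: b <> Prim
b ** b :: b :: b <> b

[Expr [Expr [Term [Factor [Prim b]]]] ** [Term [Term [Term [Factor [Prim b]]] :: [Factor [Prim b]]] :: [Factor [Factor [Prim b]] <> [Prim b]]]]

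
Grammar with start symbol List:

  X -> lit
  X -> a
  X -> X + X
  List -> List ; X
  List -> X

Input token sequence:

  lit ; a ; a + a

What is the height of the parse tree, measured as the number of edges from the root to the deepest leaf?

[List [List [List [X lit]] ; [X a]] ; [X [X a] + [X a]]]

4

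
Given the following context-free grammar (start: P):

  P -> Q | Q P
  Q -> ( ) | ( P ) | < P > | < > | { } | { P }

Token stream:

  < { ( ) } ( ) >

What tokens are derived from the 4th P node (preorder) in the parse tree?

( )

[P [Q < [P [Q { [P [Q ( )]] }] [P [Q ( )]]] >]]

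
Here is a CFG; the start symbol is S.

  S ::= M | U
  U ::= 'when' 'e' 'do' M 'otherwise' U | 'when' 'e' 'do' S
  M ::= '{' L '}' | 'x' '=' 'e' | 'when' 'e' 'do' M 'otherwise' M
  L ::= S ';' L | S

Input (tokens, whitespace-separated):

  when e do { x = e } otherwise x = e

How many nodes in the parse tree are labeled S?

[S [M when e do [M { [L [S [M x = e]]] }] otherwise [M x = e]]]

2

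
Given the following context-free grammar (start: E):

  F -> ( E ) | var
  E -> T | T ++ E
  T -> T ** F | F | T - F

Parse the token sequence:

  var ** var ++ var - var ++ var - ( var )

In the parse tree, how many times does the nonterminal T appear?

[E [T [T [F var]] ** [F var]] ++ [E [T [T [F var]] - [F var]] ++ [E [T [T [F var]] - [F ( [E [T [F var]]] )]]]]]

7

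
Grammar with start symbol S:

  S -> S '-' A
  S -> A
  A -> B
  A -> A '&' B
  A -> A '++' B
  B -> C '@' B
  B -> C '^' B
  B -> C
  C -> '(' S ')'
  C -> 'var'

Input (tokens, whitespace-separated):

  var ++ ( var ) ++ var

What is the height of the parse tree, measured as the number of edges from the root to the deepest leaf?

[S [A [A [A [B [C var]]] ++ [B [C ( [S [A [B [C var]]]] )]]] ++ [B [C var]]]]

9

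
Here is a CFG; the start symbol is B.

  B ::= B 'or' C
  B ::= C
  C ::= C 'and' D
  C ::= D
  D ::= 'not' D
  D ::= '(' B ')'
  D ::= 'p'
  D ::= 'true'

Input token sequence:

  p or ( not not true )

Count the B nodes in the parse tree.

3

[B [B [C [D p]]] or [C [D ( [B [C [D not [D not [D true]]]]] )]]]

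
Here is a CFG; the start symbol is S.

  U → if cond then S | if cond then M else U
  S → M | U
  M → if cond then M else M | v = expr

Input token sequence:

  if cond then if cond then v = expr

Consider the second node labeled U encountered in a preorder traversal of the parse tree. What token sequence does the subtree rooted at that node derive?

if cond then v = expr

[S [U if cond then [S [U if cond then [S [M v = expr]]]]]]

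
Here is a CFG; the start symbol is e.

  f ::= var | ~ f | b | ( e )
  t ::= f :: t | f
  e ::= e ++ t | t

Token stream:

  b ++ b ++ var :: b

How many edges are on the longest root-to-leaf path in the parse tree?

[e [e [e [t [f b]]] ++ [t [f b]]] ++ [t [f var] :: [t [f b]]]]

5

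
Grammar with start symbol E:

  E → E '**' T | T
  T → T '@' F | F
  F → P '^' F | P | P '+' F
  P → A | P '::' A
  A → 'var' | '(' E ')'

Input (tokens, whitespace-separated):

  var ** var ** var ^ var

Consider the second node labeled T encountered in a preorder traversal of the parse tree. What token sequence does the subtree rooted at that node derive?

[E [E [E [T [F [P [A var]]]]] ** [T [F [P [A var]]]]] ** [T [F [P [A var]] ^ [F [P [A var]]]]]]

var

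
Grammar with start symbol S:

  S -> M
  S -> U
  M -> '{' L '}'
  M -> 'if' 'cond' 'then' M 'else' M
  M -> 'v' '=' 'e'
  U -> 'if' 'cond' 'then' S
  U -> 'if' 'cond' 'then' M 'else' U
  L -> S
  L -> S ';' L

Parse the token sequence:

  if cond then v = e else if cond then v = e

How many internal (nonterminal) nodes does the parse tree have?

6

[S [U if cond then [M v = e] else [U if cond then [S [M v = e]]]]]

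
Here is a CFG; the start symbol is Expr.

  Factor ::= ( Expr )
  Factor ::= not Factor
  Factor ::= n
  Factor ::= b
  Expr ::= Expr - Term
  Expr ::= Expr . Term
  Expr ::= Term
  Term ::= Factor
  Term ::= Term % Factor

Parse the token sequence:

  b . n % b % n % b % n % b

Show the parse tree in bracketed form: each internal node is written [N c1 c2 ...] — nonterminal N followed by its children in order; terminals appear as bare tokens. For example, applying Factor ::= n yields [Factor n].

[Expr [Expr [Term [Factor b]]] . [Term [Term [Term [Term [Term [Term [Factor n]] % [Factor b]] % [Factor n]] % [Factor b]] % [Factor n]] % [Factor b]]]

Expr
Expr . Term
Term . Term
Factor . Term
b . Term
b . Term % Factor
b . Term % Factor % Factor
b . Term % Factor % Factor % Factor
b . Term % Factor % Factor % Factor % Factor
b . Term % Factor % Factor % Factor % Factor % Factor
b . Factor % Factor % Factor % Factor % Factor % Factor
b . n % Factor % Factor % Factor % Factor % Factor
b . n % b % Factor % Factor % Factor % Factor
b . n % b % n % Factor % Factor % Factor
b . n % b % n % b % Factor % Factor
b . n % b % n % b % n % Factor
b . n % b % n % b % n % b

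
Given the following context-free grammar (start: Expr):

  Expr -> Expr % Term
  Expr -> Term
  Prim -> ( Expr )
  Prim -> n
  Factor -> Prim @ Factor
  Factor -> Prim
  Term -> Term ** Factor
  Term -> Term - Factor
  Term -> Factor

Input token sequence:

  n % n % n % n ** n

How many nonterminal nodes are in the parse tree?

[Expr [Expr [Expr [Expr [Term [Factor [Prim n]]]] % [Term [Factor [Prim n]]]] % [Term [Factor [Prim n]]]] % [Term [Term [Factor [Prim n]]] ** [Factor [Prim n]]]]

19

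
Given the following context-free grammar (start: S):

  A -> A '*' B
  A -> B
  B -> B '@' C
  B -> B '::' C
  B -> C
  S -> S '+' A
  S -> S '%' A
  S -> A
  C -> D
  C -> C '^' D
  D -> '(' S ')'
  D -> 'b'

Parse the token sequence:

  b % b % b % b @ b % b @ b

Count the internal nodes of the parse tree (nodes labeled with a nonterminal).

[S [S [S [S [S [A [B [C [D b]]]]] % [A [B [C [D b]]]]] % [A [B [C [D b]]]]] % [A [B [B [C [D b]]] @ [C [D b]]]]] % [A [B [B [C [D b]]] @ [C [D b]]]]]

31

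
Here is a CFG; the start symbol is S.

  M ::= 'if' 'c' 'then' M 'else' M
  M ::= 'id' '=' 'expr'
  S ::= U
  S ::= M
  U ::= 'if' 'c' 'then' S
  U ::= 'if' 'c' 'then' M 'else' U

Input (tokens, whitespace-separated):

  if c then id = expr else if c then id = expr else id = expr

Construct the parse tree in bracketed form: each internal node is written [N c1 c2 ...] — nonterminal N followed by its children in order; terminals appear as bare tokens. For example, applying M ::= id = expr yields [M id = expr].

[S [M if c then [M id = expr] else [M if c then [M id = expr] else [M id = expr]]]]

S
M
if c then M else M
if c then id = expr else M
if c then id = expr else if c then M else M
if c then id = expr else if c then id = expr else M
if c then id = expr else if c then id = expr else id = expr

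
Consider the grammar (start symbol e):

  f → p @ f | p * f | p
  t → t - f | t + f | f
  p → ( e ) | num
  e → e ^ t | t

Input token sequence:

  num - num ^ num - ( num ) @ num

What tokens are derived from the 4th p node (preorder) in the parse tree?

( num )

[e [e [t [t [f [p num]]] - [f [p num]]]] ^ [t [t [f [p num]]] - [f [p ( [e [t [f [p num]]]] )] @ [f [p num]]]]]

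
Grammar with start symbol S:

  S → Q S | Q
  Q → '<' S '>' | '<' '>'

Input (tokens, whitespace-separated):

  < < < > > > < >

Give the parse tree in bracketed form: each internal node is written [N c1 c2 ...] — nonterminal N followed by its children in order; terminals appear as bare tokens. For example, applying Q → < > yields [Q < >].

[S [Q < [S [Q < [S [Q < >]] >]] >] [S [Q < >]]]

S
Q S
< S > S
< Q > S
< < S > > S
< < Q > > S
< < < > > > S
< < < > > > Q
< < < > > > < >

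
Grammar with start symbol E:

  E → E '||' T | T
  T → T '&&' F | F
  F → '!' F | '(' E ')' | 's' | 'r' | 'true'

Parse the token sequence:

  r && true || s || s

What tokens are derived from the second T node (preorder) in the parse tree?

r

[E [E [E [T [T [F r]] && [F true]]] || [T [F s]]] || [T [F s]]]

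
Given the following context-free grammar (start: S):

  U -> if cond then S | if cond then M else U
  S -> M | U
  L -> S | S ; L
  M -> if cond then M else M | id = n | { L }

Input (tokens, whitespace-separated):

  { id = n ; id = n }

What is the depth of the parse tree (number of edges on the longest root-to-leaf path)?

[S [M { [L [S [M id = n]] ; [L [S [M id = n]]]] }]]

6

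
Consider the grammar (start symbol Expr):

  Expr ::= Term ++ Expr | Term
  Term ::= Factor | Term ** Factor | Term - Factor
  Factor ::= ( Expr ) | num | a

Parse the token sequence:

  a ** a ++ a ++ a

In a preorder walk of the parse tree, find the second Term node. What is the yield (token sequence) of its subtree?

[Expr [Term [Term [Factor a]] ** [Factor a]] ++ [Expr [Term [Factor a]] ++ [Expr [Term [Factor a]]]]]

a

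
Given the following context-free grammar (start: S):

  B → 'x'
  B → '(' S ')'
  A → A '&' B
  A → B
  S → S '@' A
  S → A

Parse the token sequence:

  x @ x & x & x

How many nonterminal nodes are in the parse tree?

[S [S [A [B x]]] @ [A [A [A [B x]] & [B x]] & [B x]]]

10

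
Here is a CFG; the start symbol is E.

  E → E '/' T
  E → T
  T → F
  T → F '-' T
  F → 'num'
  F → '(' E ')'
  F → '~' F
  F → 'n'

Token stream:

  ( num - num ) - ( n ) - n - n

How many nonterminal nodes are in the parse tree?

[E [T [F ( [E [T [F num] - [T [F num]]]] )] - [T [F ( [E [T [F n]]] )] - [T [F n] - [T [F n]]]]]]

17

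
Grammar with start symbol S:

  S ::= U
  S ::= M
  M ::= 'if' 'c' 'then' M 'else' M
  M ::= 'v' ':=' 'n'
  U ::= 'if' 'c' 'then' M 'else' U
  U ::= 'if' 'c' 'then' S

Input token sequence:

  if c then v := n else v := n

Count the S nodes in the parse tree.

1

[S [M if c then [M v := n] else [M v := n]]]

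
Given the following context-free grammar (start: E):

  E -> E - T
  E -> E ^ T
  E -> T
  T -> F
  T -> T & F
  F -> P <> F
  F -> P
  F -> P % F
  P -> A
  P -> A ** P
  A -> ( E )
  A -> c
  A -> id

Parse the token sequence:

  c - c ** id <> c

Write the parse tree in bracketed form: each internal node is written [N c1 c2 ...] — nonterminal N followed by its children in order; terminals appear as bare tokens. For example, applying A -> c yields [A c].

E
E - T
T - T
F - T
P - T
A - T
c - T
c - F
c - P <> F
c - A ** P <> F
c - c ** P <> F
c - c ** A <> F
c - c ** id <> F
c - c ** id <> P
c - c ** id <> A
c - c ** id <> c

[E [E [T [F [P [A c]]]]] - [T [F [P [A c] ** [P [A id]]] <> [F [P [A c]]]]]]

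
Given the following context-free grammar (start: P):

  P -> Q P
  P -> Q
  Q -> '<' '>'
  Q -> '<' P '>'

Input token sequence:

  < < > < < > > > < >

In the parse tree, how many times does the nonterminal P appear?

5

[P [Q < [P [Q < >] [P [Q < [P [Q < >]] >]]] >] [P [Q < >]]]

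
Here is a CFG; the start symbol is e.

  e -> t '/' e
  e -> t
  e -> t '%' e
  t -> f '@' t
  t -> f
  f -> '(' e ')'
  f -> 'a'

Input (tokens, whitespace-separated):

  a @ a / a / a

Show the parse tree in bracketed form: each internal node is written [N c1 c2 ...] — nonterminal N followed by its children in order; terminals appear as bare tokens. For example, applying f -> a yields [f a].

[e [t [f a] @ [t [f a]]] / [e [t [f a]] / [e [t [f a]]]]]

e
t / e
f @ t / e
a @ t / e
a @ f / e
a @ a / e
a @ a / t / e
a @ a / f / e
a @ a / a / e
a @ a / a / t
a @ a / a / f
a @ a / a / a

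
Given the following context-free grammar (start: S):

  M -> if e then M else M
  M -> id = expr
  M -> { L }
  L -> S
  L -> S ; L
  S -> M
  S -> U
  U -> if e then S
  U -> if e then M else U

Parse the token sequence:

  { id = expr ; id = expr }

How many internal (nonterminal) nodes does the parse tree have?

[S [M { [L [S [M id = expr]] ; [L [S [M id = expr]]]] }]]

8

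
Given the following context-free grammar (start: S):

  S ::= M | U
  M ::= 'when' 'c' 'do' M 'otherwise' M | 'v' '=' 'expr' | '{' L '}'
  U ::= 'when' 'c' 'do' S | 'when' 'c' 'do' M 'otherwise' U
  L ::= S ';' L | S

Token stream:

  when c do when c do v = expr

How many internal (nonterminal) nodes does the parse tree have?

6

[S [U when c do [S [U when c do [S [M v = expr]]]]]]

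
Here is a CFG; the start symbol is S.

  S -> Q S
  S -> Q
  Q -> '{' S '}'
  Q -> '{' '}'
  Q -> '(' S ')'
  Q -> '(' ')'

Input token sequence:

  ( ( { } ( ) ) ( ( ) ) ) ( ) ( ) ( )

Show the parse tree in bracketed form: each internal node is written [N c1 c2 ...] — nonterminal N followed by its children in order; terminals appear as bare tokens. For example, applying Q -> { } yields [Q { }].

[S [Q ( [S [Q ( [S [Q { }] [S [Q ( )]]] )] [S [Q ( [S [Q ( )]] )]]] )] [S [Q ( )] [S [Q ( )] [S [Q ( )]]]]]

S
Q S
( S ) S
( Q S ) S
( ( S ) S ) S
( ( Q S ) S ) S
( ( { } S ) S ) S
( ( { } Q ) S ) S
( ( { } ( ) ) S ) S
( ( { } ( ) ) Q ) S
( ( { } ( ) ) ( S ) ) S
( ( { } ( ) ) ( Q ) ) S
( ( { } ( ) ) ( ( ) ) ) S
( ( { } ( ) ) ( ( ) ) ) Q S
( ( { } ( ) ) ( ( ) ) ) ( ) S
( ( { } ( ) ) ( ( ) ) ) ( ) Q S
( ( { } ( ) ) ( ( ) ) ) ( ) ( ) S
( ( { } ( ) ) ( ( ) ) ) ( ) ( ) Q
( ( { } ( ) ) ( ( ) ) ) ( ) ( ) ( )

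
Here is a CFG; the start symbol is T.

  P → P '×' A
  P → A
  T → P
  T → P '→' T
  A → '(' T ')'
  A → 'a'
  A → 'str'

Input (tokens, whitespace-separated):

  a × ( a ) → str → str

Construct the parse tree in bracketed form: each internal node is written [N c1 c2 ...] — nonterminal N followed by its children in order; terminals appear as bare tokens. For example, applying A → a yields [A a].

T
P → T
P × A → T
A × A → T
a × A → T
a × ( T ) → T
a × ( P ) → T
a × ( A ) → T
a × ( a ) → T
a × ( a ) → P → T
a × ( a ) → A → T
a × ( a ) → str → T
a × ( a ) → str → P
a × ( a ) → str → A
a × ( a ) → str → str

[T [P [P [A a]] × [A ( [T [P [A a]]] )]] → [T [P [A str]] → [T [P [A str]]]]]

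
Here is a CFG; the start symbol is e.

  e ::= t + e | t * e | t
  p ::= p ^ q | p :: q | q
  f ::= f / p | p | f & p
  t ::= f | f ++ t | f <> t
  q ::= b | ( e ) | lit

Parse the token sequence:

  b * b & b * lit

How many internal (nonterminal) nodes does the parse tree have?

[e [t [f [p [q b]]]] * [e [t [f [f [p [q b]]] & [p [q b]]]] * [e [t [f [p [q lit]]]]]]]

18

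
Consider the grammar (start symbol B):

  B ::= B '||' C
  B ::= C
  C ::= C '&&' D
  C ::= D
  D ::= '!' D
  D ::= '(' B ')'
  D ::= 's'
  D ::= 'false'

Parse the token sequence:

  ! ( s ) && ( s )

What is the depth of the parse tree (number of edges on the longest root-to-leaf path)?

[B [C [C [D ! [D ( [B [C [D s]]] )]]] && [D ( [B [C [D s]]] )]]]

8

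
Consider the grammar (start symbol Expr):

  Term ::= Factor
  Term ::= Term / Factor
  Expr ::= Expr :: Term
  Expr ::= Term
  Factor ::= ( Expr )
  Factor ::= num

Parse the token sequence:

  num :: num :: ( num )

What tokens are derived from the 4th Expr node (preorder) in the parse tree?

[Expr [Expr [Expr [Term [Factor num]]] :: [Term [Factor num]]] :: [Term [Factor ( [Expr [Term [Factor num]]] )]]]

num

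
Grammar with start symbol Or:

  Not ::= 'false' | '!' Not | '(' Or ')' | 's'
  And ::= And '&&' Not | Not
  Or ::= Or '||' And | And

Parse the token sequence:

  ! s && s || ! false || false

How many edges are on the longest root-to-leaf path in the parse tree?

7

[Or [Or [Or [And [And [Not ! [Not s]]] && [Not s]]] || [And [Not ! [Not false]]]] || [And [Not false]]]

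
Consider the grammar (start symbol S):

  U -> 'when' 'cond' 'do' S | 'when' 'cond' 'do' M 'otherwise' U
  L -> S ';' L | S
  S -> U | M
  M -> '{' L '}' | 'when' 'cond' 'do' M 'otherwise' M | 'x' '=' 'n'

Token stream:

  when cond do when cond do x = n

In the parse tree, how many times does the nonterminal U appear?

2

[S [U when cond do [S [U when cond do [S [M x = n]]]]]]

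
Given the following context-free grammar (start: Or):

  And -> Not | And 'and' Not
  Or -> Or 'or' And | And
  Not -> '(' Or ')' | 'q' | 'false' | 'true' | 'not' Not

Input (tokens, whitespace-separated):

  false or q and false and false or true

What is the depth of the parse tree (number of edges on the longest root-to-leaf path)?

[Or [Or [Or [And [Not false]]] or [And [And [And [Not q]] and [Not false]] and [Not false]]] or [And [Not true]]]

6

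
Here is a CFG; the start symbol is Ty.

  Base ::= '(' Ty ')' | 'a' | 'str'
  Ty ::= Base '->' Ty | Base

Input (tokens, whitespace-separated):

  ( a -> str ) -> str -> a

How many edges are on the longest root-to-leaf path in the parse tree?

5

[Ty [Base ( [Ty [Base a] -> [Ty [Base str]]] )] -> [Ty [Base str] -> [Ty [Base a]]]]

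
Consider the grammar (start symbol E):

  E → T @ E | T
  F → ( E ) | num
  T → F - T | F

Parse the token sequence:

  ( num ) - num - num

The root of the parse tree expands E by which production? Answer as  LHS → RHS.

[E [T [F ( [E [T [F num]]] )] - [T [F num] - [T [F num]]]]]

E → T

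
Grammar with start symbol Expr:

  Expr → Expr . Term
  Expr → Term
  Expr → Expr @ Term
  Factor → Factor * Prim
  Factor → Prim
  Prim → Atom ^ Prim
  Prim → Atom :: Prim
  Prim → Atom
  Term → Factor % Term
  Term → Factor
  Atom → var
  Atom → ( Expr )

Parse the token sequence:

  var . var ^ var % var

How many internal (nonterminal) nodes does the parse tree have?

16

[Expr [Expr [Term [Factor [Prim [Atom var]]]]] . [Term [Factor [Prim [Atom var] ^ [Prim [Atom var]]]] % [Term [Factor [Prim [Atom var]]]]]]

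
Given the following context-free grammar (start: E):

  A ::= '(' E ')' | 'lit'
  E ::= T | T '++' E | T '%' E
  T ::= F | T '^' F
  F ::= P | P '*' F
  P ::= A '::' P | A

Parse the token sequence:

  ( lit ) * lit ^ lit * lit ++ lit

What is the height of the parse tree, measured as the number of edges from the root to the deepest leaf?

11

[E [T [T [F [P [A ( [E [T [F [P [A lit]]]]] )]] * [F [P [A lit]]]]] ^ [F [P [A lit]] * [F [P [A lit]]]]] ++ [E [T [F [P [A lit]]]]]]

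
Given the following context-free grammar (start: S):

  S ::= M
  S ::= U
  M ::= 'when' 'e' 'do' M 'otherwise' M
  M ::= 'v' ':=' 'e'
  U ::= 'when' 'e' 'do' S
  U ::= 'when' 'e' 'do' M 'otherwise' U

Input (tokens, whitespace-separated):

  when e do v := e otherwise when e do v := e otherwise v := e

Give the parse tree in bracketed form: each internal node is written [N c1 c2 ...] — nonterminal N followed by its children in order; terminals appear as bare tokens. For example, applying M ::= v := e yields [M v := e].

[S [M when e do [M v := e] otherwise [M when e do [M v := e] otherwise [M v := e]]]]

S
M
when e do M otherwise M
when e do v := e otherwise M
when e do v := e otherwise when e do M otherwise M
when e do v := e otherwise when e do v := e otherwise M
when e do v := e otherwise when e do v := e otherwise v := e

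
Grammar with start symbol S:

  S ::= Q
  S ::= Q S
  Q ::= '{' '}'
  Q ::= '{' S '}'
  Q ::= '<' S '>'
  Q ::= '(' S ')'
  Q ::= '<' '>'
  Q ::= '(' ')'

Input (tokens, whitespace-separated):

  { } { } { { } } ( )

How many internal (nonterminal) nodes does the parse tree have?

[S [Q { }] [S [Q { }] [S [Q { [S [Q { }]] }] [S [Q ( )]]]]]

10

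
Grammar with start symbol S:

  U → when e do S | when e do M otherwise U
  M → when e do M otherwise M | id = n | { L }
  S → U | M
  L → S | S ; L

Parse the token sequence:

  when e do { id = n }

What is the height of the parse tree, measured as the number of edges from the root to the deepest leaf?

[S [U when e do [S [M { [L [S [M id = n]]] }]]]]

7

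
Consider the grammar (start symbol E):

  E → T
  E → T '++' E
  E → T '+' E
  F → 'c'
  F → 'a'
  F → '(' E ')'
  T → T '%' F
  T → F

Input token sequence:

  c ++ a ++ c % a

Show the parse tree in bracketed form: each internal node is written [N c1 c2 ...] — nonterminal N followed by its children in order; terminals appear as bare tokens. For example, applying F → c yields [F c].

[E [T [F c]] ++ [E [T [F a]] ++ [E [T [T [F c]] % [F a]]]]]

E
T ++ E
F ++ E
c ++ E
c ++ T ++ E
c ++ F ++ E
c ++ a ++ E
c ++ a ++ T
c ++ a ++ T % F
c ++ a ++ F % F
c ++ a ++ c % F
c ++ a ++ c % a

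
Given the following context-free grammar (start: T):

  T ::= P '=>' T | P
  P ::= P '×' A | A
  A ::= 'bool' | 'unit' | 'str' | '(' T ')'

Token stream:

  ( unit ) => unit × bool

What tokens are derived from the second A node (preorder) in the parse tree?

unit

[T [P [A ( [T [P [A unit]]] )]] => [T [P [P [A unit]] × [A bool]]]]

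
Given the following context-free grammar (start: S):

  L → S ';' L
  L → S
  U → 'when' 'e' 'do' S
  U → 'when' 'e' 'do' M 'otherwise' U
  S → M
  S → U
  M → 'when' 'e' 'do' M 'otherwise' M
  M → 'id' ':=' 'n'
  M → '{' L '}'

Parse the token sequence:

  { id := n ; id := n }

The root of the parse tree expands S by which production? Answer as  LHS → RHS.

S → M

[S [M { [L [S [M id := n]] ; [L [S [M id := n]]]] }]]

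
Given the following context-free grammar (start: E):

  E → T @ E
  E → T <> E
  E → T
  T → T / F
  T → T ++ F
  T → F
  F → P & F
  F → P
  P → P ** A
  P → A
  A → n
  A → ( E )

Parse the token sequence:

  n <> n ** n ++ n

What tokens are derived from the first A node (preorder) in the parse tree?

n

[E [T [F [P [A n]]]] <> [E [T [T [F [P [P [A n]] ** [A n]]]] ++ [F [P [A n]]]]]]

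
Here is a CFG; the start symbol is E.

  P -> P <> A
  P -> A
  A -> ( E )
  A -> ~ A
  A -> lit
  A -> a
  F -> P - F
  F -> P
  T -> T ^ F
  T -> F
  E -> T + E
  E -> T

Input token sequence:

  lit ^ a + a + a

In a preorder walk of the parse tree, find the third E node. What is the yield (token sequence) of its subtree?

[E [T [T [F [P [A lit]]]] ^ [F [P [A a]]]] + [E [T [F [P [A a]]]] + [E [T [F [P [A a]]]]]]]

a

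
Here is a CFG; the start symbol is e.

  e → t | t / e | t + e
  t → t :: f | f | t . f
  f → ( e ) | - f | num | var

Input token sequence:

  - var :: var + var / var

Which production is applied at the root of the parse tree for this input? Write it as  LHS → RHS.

e → t + e

[e [t [t [f - [f var]]] :: [f var]] + [e [t [f var]] / [e [t [f var]]]]]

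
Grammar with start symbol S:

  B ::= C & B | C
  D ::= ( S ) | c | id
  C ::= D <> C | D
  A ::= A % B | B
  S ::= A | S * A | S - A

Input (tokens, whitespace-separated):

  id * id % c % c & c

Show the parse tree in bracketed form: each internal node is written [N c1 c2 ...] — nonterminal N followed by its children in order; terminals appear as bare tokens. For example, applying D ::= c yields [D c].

S
S * A
A * A
B * A
C * A
D * A
id * A
id * A % B
id * A % B % B
id * B % B % B
id * C % B % B
id * D % B % B
id * id % B % B
id * id % C % B
id * id % D % B
id * id % c % B
id * id % c % C & B
id * id % c % D & B
id * id % c % c & B
id * id % c % c & C
id * id % c % c & D
id * id % c % c & c

[S [S [A [B [C [D id]]]]] * [A [A [A [B [C [D id]]]] % [B [C [D c]]]] % [B [C [D c]] & [B [C [D c]]]]]]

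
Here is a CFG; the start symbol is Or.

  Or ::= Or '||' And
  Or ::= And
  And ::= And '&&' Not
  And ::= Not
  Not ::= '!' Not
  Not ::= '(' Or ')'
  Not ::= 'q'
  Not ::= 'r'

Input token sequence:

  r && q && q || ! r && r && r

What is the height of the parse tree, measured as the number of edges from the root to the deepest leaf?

6

[Or [Or [And [And [And [Not r]] && [Not q]] && [Not q]]] || [And [And [And [Not ! [Not r]]] && [Not r]] && [Not r]]]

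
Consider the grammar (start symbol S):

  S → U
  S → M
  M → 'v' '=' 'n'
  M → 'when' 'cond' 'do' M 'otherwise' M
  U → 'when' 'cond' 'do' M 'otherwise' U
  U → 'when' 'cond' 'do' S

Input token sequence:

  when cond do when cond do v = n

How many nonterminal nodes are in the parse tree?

6

[S [U when cond do [S [U when cond do [S [M v = n]]]]]]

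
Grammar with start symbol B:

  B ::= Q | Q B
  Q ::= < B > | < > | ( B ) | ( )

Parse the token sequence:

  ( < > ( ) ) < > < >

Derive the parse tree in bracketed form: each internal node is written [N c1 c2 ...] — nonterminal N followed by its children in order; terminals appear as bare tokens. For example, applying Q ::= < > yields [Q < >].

[B [Q ( [B [Q < >] [B [Q ( )]]] )] [B [Q < >] [B [Q < >]]]]

B
Q B
( B ) B
( Q B ) B
( < > B ) B
( < > Q ) B
( < > ( ) ) B
( < > ( ) ) Q B
( < > ( ) ) < > B
( < > ( ) ) < > Q
( < > ( ) ) < > < >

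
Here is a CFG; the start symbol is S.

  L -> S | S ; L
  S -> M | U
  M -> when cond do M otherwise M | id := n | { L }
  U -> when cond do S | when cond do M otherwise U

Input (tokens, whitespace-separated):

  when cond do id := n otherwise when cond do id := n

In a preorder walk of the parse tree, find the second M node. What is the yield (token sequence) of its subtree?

[S [U when cond do [M id := n] otherwise [U when cond do [S [M id := n]]]]]

id := n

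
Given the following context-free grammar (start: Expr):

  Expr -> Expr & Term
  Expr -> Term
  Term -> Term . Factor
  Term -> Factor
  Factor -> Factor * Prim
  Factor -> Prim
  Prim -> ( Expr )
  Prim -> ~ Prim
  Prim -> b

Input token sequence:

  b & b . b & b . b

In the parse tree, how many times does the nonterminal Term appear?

5

[Expr [Expr [Expr [Term [Factor [Prim b]]]] & [Term [Term [Factor [Prim b]]] . [Factor [Prim b]]]] & [Term [Term [Factor [Prim b]]] . [Factor [Prim b]]]]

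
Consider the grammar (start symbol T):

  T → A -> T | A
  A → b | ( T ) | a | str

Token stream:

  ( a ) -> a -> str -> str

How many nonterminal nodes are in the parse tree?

[T [A ( [T [A a]] )] -> [T [A a] -> [T [A str] -> [T [A str]]]]]

10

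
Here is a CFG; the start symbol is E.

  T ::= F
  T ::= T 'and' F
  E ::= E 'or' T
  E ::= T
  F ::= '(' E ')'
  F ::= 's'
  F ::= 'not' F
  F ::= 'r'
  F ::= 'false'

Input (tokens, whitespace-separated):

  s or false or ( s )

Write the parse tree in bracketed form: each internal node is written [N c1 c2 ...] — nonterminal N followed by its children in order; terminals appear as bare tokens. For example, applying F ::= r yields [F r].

[E [E [E [T [F s]]] or [T [F false]]] or [T [F ( [E [T [F s]]] )]]]

E
E or T
E or T or T
T or T or T
F or T or T
s or T or T
s or F or T
s or false or T
s or false or F
s or false or ( E )
s or false or ( T )
s or false or ( F )
s or false or ( s )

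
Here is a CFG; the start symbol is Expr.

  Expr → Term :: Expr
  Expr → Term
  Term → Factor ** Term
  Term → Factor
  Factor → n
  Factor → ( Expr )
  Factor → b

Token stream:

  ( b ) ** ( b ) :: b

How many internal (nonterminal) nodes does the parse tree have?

[Expr [Term [Factor ( [Expr [Term [Factor b]]] )] ** [Term [Factor ( [Expr [Term [Factor b]]] )]]] :: [Expr [Term [Factor b]]]]

14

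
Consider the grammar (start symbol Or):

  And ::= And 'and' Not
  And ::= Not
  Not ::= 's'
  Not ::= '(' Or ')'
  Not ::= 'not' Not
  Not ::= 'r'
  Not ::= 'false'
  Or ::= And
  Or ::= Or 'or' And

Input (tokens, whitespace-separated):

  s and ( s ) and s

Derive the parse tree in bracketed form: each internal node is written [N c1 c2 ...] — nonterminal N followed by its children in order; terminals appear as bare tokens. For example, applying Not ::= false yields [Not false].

Or
And
And and Not
And and Not and Not
Not and Not and Not
s and Not and Not
s and ( Or ) and Not
s and ( And ) and Not
s and ( Not ) and Not
s and ( s ) and Not
s and ( s ) and s

[Or [And [And [And [Not s]] and [Not ( [Or [And [Not s]]] )]] and [Not s]]]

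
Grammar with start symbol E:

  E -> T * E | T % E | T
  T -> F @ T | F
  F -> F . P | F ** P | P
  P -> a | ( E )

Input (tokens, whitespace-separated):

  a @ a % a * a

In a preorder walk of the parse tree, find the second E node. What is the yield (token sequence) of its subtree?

[E [T [F [P a]] @ [T [F [P a]]]] % [E [T [F [P a]]] * [E [T [F [P a]]]]]]

a * a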